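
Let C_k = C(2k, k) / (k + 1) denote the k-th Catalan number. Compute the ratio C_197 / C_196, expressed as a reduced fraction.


Using C_k = (2k)! / (k! (k+1)!), the ratio C_{k+1}/C_k simplifies to
C_{k+1}/C_k = [(2k+2)! / ((k+1)! (k+2)!)] * [k! (k+1)! / (2k)!]
 = (2k+2)(2k+1) / ((k+1)(k+2)) = 2(2k+1) / (k+2).
For k = 196: 2(2*196 + 1) / (196 + 2) = 786/198 = 131/33.

131/33


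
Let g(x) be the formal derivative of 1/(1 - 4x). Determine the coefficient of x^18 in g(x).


Differentiate termwise: d/dx sum_{k>=0} 4^k x^k = sum_{k>=1} k 4^k x^(k-1) = sum_{j>=0} (j+1) 4^(j+1) x^j.
Equivalently, d/dx [1/(1 - 4x)] = 4/(1 - 4x)^2.
For j = 18: 19 * 4^19 = 19 * 274877906944 = 5222680231936.

5222680231936


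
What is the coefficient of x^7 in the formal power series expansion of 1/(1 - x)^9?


The negative binomial / multiset identity is
1/(1 - x)^r = sum_{k>=0} C(k + r - 1, r - 1) x^k.
Here r = 9 and k = 7, so the coefficient is
C(7 + 8, 8) = C(15, 8)
= 6435

6435


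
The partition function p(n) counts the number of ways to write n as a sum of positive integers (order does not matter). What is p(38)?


Using the generating function prod_{k>=1} 1/(1-x^k), we compute p(38).
By dynamic programming over parts 1 through 38:
p(38) = 26015

26015


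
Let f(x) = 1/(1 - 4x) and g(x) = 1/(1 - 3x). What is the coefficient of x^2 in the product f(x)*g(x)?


The coefficient of x^n in f*g is the Cauchy product: sum_{k=0}^{n} a^k * b^(n-k).
With a=4, b=3, n=2:
sum_{k=0}^{2} 4^k * 3^(2-k)
= 37

37


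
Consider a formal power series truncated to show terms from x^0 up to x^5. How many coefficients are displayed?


From x^0 to x^5 inclusive, the count is 5 - 0 + 1 = 6.

6


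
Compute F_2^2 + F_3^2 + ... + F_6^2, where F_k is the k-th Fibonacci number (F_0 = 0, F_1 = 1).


There is a standard identity sum_{k=0}^{N} F_k^2 = F_N * F_{N+1} (proved inductively from the telescoping relation F_k^2 = F_k F_{k+1} - F_{k-1} F_k). Then
sum_{k=2}^{6} F_k^2 = F_6 F_7 - F_1 F_2.
Computing: F_6 = 8, F_7 = 13, F_1 = 1, F_2 = 1.
Sum = 8 * 13 - 1 * 1 = 103.

103


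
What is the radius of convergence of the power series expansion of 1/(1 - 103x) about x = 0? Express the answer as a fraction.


Expanding 1/(1 - 103x) = sum_{k>=0} 103^k x^k, the series converges when |103x| < 1, i.e., |x| < 1/103.
So the radius of convergence is 1/103 = 1/103.

1/103


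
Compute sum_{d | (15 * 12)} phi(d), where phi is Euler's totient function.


First, 15 * 12 = 180. One classical identity is sum_{d | n} phi(d) = n (each k in [1, n] has a unique gcd with n, and among the k's with gcd(k, n) = n/d there are phi(d) of them). So the sum equals 180. We also verify directly:
Divisors of 180: 1, 2, 3, 4, 5, 6, 9, 10, 12, 15, 18, 20, 30, 36, 45, 60, 90, 180.
phi values: 1, 1, 2, 2, 4, 2, 6, 4, 4, 8, 6, 8, 8, 12, 24, 16, 24, 48.
Sum = 180.

180


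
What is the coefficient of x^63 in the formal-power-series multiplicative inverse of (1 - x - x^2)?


Let the inverse be f(x) = sum_{k>=0} a_k x^k. From f(x) * (1 - x - x^2) = 1 and matching coefficients:
 x^0: a_0 = 1.
 x^1: a_1 - a_0 = 0, so a_1 = 1.
 x^k (k >= 2): a_k - a_{k-1} - a_{k-2} = 0, i.e. a_k = a_{k-1} + a_{k-2}.
This is the Fibonacci-type recurrence shifted so that a_0 = a_1 = 1.
Iterating: a_0=1, a_1=1, a_2=2, a_3=3, a_4=5, a_5=8, a_6=13, a_7=21, a_8=34, a_9=55, ...
a_63 = 10610209857723.

10610209857723


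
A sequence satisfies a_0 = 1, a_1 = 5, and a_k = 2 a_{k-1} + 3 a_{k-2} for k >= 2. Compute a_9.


The characteristic equation is t^2 - 2 t - 3 = 0, with roots r_1 = 3 and r_2 = -1 (so c_1 = r_1 + r_2, c_2 = -r_1 r_2 as required).
One can use the closed form a_n = A r_1^n + B r_2^n, but direct iteration is more reliable:
a_0 = 1, a_1 = 5, a_2 = 13, a_3 = 41, a_4 = 121, a_5 = 365, a_6 = 1093, a_7 = 3281, a_8 = 9841, a_9 = 29525.
So a_9 = 29525.

29525


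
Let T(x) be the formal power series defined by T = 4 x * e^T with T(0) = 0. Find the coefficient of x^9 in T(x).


Apply the Lagrange inversion formula: if T = 4 x * phi(T) with phi(t) = e^t, then
[x^n] T = 4^n * (1/n) [t^(n-1)] phi(t)^n = 4^n * (1/n) [t^(n-1)] e^(n t) = 4^n * (1/n) * n^(n-1) / (n-1)! = 4^n * n^(n-1) / n!.
When c = 1 this is the Cayley count of rooted labeled trees on n vertices, divided by n!.
For n = 9: 4^9 * 9^8 / 9! = 262144 * 43046721/362880 = 1088391168/35.

1088391168/35


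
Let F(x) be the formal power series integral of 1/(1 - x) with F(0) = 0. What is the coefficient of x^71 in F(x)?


1/(1 - x) = sum_{k>=0} x^k. Integrating termwise and using F(0) = 0 gives
F(x) = sum_{k>=0} x^(k+1) / (k+1) = sum_{m>=1} x^m / m = -ln(1 - x).
So the coefficient of x^71 is 1/71 = 1/71.

1/71


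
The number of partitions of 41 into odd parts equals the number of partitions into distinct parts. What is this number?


Computing partitions of 41 into odd parts (1, 3, 5, ...):
Using the generating function prod_{k>=0} 1/(1-x^(2k+1)),
the count is 1260

1260


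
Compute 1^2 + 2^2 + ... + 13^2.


This power sum has a closed form given by Faulhaber's formula
sum_{k=1}^{m} k^p = (1 / (p + 1)) * sum_{j=0}^{p} C(p + 1, j) B_j m^(p + 1 - j),
but for small m direct computation is fastest:
1 + 4 + 9 + 16 + 25 + 36 + 49 + 64 + 81 + 100 + 121 + 144 + 169 = 819.

819


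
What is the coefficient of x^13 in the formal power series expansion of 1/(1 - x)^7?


The expansion 1/(1 - x)^r = sum_{k>=0} C(k + r - 1, r - 1) x^k follows from the multiset / negative-binomial theorem (or from repeated differentiation of the geometric series).
For r = 7 and k = 13:
C(19, 6) = 121645100408832000 / (720 * 6227020800) = 27132.

27132


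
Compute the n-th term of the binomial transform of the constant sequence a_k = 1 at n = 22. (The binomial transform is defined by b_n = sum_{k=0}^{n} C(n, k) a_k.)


With a_k = 1 for all k, b_n = sum_{k=0}^{n} C(n, k) = 2^n by the binomial theorem.
For n = 22: 2^22 = 4194304.

4194304


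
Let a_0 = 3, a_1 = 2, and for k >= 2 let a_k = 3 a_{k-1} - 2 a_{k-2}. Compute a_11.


Iterating the recurrence forward:
a_0 = 3
a_1 = 2
a_2 = 3*2 - 2*3 = 0
a_3 = 3*0 - 2*2 = -4
a_4 = 3*-4 - 2*0 = -12
a_5 = 3*-12 - 2*-4 = -28
a_6 = 3*-28 - 2*-12 = -60
a_7 = 3*-60 - 2*-28 = -124
a_8 = 3*-124 - 2*-60 = -252
a_9 = 3*-252 - 2*-124 = -508
a_10 = 3*-508 - 2*-252 = -1020
a_11 = 3*-1020 - 2*-508 = -2044
So a_11 = -2044.

-2044


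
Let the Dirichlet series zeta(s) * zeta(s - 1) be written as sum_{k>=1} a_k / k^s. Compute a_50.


Convolution gives a_k = sum_{d | k} d * 1 = sum_{d | k} d = sigma(k), the sum of positive divisors of k.
For k = 50, the divisors are 1, 2, 5, 10, 25, 50, so
sigma(50) = 1 + 2 + 5 + 10 + 25 + 50 = 93.

93


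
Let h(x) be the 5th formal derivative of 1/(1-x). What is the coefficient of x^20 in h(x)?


Differentiating 5 times: d^5/dx^5 [1/(1-x)] = 5!/(1-x)^6.
The expansion 1/(1-x)^6 = sum_{k>=0} C(k+5, 5) x^k, so the coefficient of x^n in 5!/(1-x)^6 is 5! * C(n+5, 5).
For n = 20: 120 * C(25, 5) = 120 * 53130 = 6375600

6375600


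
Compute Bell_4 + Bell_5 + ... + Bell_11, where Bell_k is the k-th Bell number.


Recall Bell_k counts set partitions of a k-set (with Bell_0 = 1 by convention).
Bell_4 through Bell_11: 15, 52, 203, 877, 4140, 21147, 115975, 678570
Sum = 15 + 52 + 203 + 877 + 4140 + 21147 + 115975 + 678570 = 820979.

820979


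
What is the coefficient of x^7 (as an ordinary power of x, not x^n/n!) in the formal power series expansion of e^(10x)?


The exponential series is e^y = sum_{k>=0} y^k / k!. Substituting y = 10x gives
e^(10x) = sum_{k>=0} 10^k x^k / k!.
So the coefficient of x^n is a^n/n! with a = 10, n = 7:
10^7 / 7! = 10000000/5040 = 125000/63

125000/63


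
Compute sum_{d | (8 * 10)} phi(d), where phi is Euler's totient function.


First, 8 * 10 = 80. One classical identity is sum_{d | n} phi(d) = n (each k in [1, n] has a unique gcd with n, and among the k's with gcd(k, n) = n/d there are phi(d) of them). So the sum equals 80. We also verify directly:
Divisors of 80: 1, 2, 4, 5, 8, 10, 16, 20, 40, 80.
phi values: 1, 1, 2, 4, 4, 4, 8, 8, 16, 32.
Sum = 80.

80


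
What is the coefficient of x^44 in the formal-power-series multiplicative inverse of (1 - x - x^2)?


Let the inverse be f(x) = sum_{k>=0} a_k x^k. From f(x) * (1 - x - x^2) = 1 and matching coefficients:
 x^0: a_0 = 1.
 x^1: a_1 - a_0 = 0, so a_1 = 1.
 x^k (k >= 2): a_k - a_{k-1} - a_{k-2} = 0, i.e. a_k = a_{k-1} + a_{k-2}.
This is the Fibonacci-type recurrence shifted so that a_0 = a_1 = 1.
Iterating: a_0=1, a_1=1, a_2=2, a_3=3, a_4=5, a_5=8, a_6=13, a_7=21, a_8=34, a_9=55, ...
a_44 = 1134903170.

1134903170


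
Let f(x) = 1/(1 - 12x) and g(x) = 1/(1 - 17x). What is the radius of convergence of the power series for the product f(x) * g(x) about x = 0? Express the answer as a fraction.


The radius of 1/(1 - 12x) is 1/12 (nearest singularity at x = 1/12), and the radius of 1/(1 - 17x) is 1/17.
The product f(x)*g(x) = 1/((1 - 12x)(1 - 17x)) has singularities at both 1/12 and 1/17, so its radius of convergence is the distance to the nearest one:
min(1/12, 1/17) = 1/17.

1/17


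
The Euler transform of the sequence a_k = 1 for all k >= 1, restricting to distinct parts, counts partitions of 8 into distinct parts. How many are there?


Partitions of 8 into distinct parts can be computed via generating function.
Product (1+x)(1+x^2)(1+x^3)...
The coefficient of x^8 = 6

6


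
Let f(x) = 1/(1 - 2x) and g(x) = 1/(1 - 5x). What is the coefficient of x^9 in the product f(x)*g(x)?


The coefficient of x^n in f*g is the Cauchy product: sum_{k=0}^{n} a^k * b^(n-k).
With a=2, b=5, n=9:
sum_{k=0}^{9} 2^k * 5^(9-k)
= 3254867

3254867


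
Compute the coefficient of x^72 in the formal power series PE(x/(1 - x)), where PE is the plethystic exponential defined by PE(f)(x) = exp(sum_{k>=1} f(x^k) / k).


For f(x) = x/(1 - x) we have
sum_{k>=1} f(x^k) / k = sum_{k>=1} (1/k) * x^k / (1 - x^k) = sum_{k, m >= 1} x^(k m) / k,
which after exponentiating simplifies to
PE(x/(1 - x)) = prod_{k>=1} 1 / (1 - x^k).
This is the generating function for the partition function p(n), so the coefficient of x^72 is p(72).
Computing p(72) by dynamic programming over parts 1, 2, ..., 72: p(72) = 5392783.

5392783


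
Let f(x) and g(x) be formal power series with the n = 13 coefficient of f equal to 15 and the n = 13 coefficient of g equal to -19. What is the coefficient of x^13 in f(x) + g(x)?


Addition of formal power series is termwise.
The coefficient of x^13 in f + g = 15 + -19
= -4

-4


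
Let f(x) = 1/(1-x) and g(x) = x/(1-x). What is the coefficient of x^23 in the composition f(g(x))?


First simplify the composition: f(g(x)) = 1/(1 - x/(1-x)) = (1-x)/((1-x) - x) = (1-x)/(1-2x).
Now extract the coefficient. Write (1-x)/(1-2x) = 1/(1-2x) - x/(1-2x).
The coefficient of x^n in 1/(1-2x) is 2^n, and in x/(1-2x) is 2^(n-1) (for n >= 1).
So the coefficient of x^23 is 2^23 - 2^22 = 8388608 - 4194304 = 4194304.

4194304


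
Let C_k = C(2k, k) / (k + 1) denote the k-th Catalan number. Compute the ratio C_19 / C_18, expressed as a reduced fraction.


Using C_k = (2k)! / (k! (k+1)!), the ratio C_{k+1}/C_k simplifies to
C_{k+1}/C_k = [(2k+2)! / ((k+1)! (k+2)!)] * [k! (k+1)! / (2k)!]
 = (2k+2)(2k+1) / ((k+1)(k+2)) = 2(2k+1) / (k+2).
For k = 18: 2(2*18 + 1) / (18 + 2) = 74/20 = 37/10.

37/10


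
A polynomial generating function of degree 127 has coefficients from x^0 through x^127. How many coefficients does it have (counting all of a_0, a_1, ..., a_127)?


A polynomial of degree 127 takes the form a_0 + a_1 x + ... + a_127 x^127.
The number of coefficients is 127 + 1 = 128.

128


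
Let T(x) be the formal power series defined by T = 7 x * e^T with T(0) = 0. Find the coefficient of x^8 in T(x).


Apply the Lagrange inversion formula: if T = 7 x * phi(T) with phi(t) = e^t, then
[x^n] T = 7^n * (1/n) [t^(n-1)] phi(t)^n = 7^n * (1/n) [t^(n-1)] e^(n t) = 7^n * (1/n) * n^(n-1) / (n-1)! = 7^n * n^(n-1) / n!.
When c = 1 this is the Cayley count of rooted labeled trees on n vertices, divided by n!.
For n = 8: 7^8 * 8^7 / 8! = 5764801 * 2097152/40320 = 13492928512/45.

13492928512/45


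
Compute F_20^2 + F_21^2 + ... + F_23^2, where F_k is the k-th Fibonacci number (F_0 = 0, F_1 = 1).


There is a standard identity sum_{k=0}^{N} F_k^2 = F_N * F_{N+1} (proved inductively from the telescoping relation F_k^2 = F_k F_{k+1} - F_{k-1} F_k). Then
sum_{k=20}^{23} F_k^2 = F_23 F_24 - F_19 F_20.
Computing: F_23 = 28657, F_24 = 46368, F_19 = 4181, F_20 = 6765.
Sum = 28657 * 46368 - 4181 * 6765 = 1300483311.

1300483311


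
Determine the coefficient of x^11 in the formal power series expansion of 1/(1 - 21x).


The geometric series identity gives 1/(1 - c x) = sum_{k>=0} c^k x^k, so the coefficient of x^k is c^k.
Here c = 21 and k = 11.
Computing: 21^11 = 350277500542221

350277500542221


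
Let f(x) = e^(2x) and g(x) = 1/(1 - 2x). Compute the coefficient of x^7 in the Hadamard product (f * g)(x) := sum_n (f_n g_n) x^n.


Expanding: f_k = 2^k/k! (from e^(2x)) and g_k = 2^k (from 1/(1 - 2x)). So the Hadamard coefficient (f * g)_k = 2^k 2^k / k! = (4)^k / k!.
For k = 7: 4^7/7! = 16384/5040 = 1024/315.

1024/315


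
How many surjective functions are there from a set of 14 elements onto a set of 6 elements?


By inclusion-exclusion on which target elements are missed, the number of surjections from an n-set onto a k-set is
surj(n, k) = sum_{j=0}^{k} (-1)^j C(k, j) (k - j)^n.
Equivalently surj(n, k) = k! * S(n, k), where S(n, k) is the Stirling number of the second kind.
For n = 14, k = 6:
S(14, 6) = 63436373, so
surj = 6! * 63436373 = 720 * 63436373 = 45674188560.

45674188560


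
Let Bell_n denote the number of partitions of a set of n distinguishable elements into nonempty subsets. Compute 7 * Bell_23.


Bell_23 can be computed from the Bell triangle or from Dobinski's identity Bell_n = (1/e) * sum_{k>=0} k^n / k!.
Computing Bell_23 = 44152005855084346.
Then 7 * 44152005855084346 = 309064040985590422.

309064040985590422


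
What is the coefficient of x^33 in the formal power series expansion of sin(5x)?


The Maclaurin series is sin(t) = sum_{k>=0} (-1)^k t^(2k+1) / (2k+1)!, so substituting t = 5x, only odd powers of x are nonzero, with coefficient of x^(2k+1) equal to (-1)^k 5^(2k+1) / (2k+1)!.
Write 33 = 2*16 + 1, giving the coefficient (-1)^16 * 5^33 / 33! = 116415321826934814453125/8683317618811886495518194401280000000 = 1490116119384765625/111146465520792147142632888336384.

1490116119384765625/111146465520792147142632888336384


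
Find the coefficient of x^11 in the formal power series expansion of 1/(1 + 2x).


Write 1/(1 + c x) = 1/(1 - (-c) x) and apply the geometric-series identity
1/(1 - y) = sum_{k>=0} y^k to get 1/(1 + c x) = sum_{k>=0} (-c)^k x^k.
So the coefficient of x^k is (-c)^k = (-1)^k * c^k.
Here c = 2 and k = 11:
(-2)^11 = -1 * 2048 = -2048

-2048


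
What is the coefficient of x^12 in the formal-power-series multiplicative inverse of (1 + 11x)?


The inverse is 1/(1 + 11x). Apply the geometric identity 1/(1 - y) = sum_{k>=0} y^k with y = -11x:
1/(1 + 11x) = sum_{k>=0} (-11)^k x^k.
So the coefficient of x^12 is (-11)^12 = 3138428376721.

3138428376721


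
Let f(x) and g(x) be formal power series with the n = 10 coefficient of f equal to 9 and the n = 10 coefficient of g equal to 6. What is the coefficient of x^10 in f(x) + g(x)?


Addition of formal power series is termwise.
The coefficient of x^10 in f + g = 9 + 6
= 15

15


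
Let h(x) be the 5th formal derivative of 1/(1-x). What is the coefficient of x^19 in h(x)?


Differentiating 5 times: d^5/dx^5 [1/(1-x)] = 5!/(1-x)^6.
The expansion 1/(1-x)^6 = sum_{k>=0} C(k+5, 5) x^k, so the coefficient of x^n in 5!/(1-x)^6 is 5! * C(n+5, 5).
For n = 19: 120 * C(24, 5) = 120 * 42504 = 5100480

5100480


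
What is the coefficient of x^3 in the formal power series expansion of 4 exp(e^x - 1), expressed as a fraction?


exp(e^x - 1) is the exponential generating function for the Bell numbers Bell_k: exp(e^x - 1) = sum_{k>=0} Bell_k x^k / k!.
So the coefficient of x^3 in 4 exp(e^x - 1) is 4 Bell_3 / 3!.
Computing: Bell_3 = 5 and 3! = 6, giving
4 * 5/6 = 10/3.

10/3


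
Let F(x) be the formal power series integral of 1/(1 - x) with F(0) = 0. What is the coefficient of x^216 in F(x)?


1/(1 - x) = sum_{k>=0} x^k. Integrating termwise and using F(0) = 0 gives
F(x) = sum_{k>=0} x^(k+1) / (k+1) = sum_{m>=1} x^m / m = -ln(1 - x).
So the coefficient of x^216 is 1/216 = 1/216.

1/216


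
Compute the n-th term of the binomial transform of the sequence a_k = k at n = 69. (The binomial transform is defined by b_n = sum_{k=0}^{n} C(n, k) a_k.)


With a_k = k, b_n = sum_{k=0}^{n} C(n, k) k. Using k * C(n, k) = n * C(n-1, k-1) gives b_n = n * sum_{k>=1} C(n-1, k-1) = n * 2^(n-1).
For n = 69: 69 * 2^68 = 69 * 295147905179352825856 = 20365205457375344984064.

20365205457375344984064


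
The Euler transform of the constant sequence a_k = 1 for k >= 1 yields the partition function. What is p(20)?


The Euler transform converts the sequence a_k = 1 into the number of integer partitions.
Using the recurrence or dynamic programming:
p(20) = 627

627


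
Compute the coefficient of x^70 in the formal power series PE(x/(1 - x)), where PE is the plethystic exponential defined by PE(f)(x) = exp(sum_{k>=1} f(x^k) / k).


For f(x) = x/(1 - x) we have
sum_{k>=1} f(x^k) / k = sum_{k>=1} (1/k) * x^k / (1 - x^k) = sum_{k, m >= 1} x^(k m) / k,
which after exponentiating simplifies to
PE(x/(1 - x)) = prod_{k>=1} 1 / (1 - x^k).
This is the generating function for the partition function p(n), so the coefficient of x^70 is p(70).
Computing p(70) by dynamic programming over parts 1, 2, ..., 70: p(70) = 4087968.

4087968


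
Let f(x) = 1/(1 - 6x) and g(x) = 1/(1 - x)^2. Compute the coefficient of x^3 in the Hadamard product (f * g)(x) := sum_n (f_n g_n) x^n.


f has coefficients f_k = 6^k. For g = 1/(1 - x)^2 the coefficient is g_k = C(k + 1, 1) = k + 1. The Hadamard coefficient is (f * g)_k = 6^k * (k + 1).
For k = 3: 6^3 * 4 = 216 * 4 = 864.

864


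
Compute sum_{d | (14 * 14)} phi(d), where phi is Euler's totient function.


First, 14 * 14 = 196. One classical identity is sum_{d | n} phi(d) = n (each k in [1, n] has a unique gcd with n, and among the k's with gcd(k, n) = n/d there are phi(d) of them). So the sum equals 196. We also verify directly:
Divisors of 196: 1, 2, 4, 7, 14, 28, 49, 98, 196.
phi values: 1, 1, 2, 6, 6, 12, 42, 42, 84.
Sum = 196.

196


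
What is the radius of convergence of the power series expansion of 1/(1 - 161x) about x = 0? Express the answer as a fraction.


Expanding 1/(1 - 161x) = sum_{k>=0} 161^k x^k, the series converges when |161x| < 1, i.e., |x| < 1/161.
So the radius of convergence is 1/161 = 1/161.

1/161


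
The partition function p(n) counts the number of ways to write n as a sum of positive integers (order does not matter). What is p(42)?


Using the generating function prod_{k>=1} 1/(1-x^k), we compute p(42).
By dynamic programming over parts 1 through 42:
p(42) = 53174

53174


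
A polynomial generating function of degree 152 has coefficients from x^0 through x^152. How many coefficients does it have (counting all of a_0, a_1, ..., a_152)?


A polynomial of degree 152 takes the form a_0 + a_1 x + ... + a_152 x^152.
The number of coefficients is 152 + 1 = 153.

153


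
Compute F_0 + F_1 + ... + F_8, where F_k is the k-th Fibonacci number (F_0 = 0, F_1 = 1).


Use the identity sum_{k=0}^{N} F_k = F_{N+2} - 1 (which follows from F_{k+2} - F_{k+1} = F_k). Then
sum_{k=0}^{8} F_k = (F_{10} - 1) - (F_{1} - 1) = F_{10} - F_{1}.
Computing: F_{10} = 55, F_{1} = 1, so
Sum = 55 - 1 = 54.

54


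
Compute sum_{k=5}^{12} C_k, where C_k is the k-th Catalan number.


C_5 through C_12: 42, 132, 429, 1430, 4862, 16796, 58786, 208012
Sum = 42 + 132 + 429 + 1430 + 4862 + 16796 + 58786 + 208012
= 290489

290489


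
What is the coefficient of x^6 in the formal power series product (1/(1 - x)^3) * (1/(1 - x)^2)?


Combine the factors: (1/(1 - x)^3) * (1/(1 - x)^2) = 1/(1 - x)^5.
Then use 1/(1 - x)^r = sum_{k>=0} C(k + r - 1, r - 1) x^k with r = 5 and k = 6:
C(10, 4) = 210.

210


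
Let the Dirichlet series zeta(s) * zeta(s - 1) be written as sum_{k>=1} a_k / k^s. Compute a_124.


Convolution gives a_k = sum_{d | k} d * 1 = sum_{d | k} d = sigma(k), the sum of positive divisors of k.
For k = 124, the divisors are 1, 2, 4, 31, 62, 124, so
sigma(124) = 1 + 2 + 4 + 31 + 62 + 124 = 224.

224


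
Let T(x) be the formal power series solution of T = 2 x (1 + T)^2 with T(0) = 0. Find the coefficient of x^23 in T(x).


Apply the Lagrange inversion formula: if T = 2 x * phi(T) with phi(t) = (1 + t)^2, then [x^n] T = 2^n * (1/n) [t^(n-1)] phi(t)^n = 2^n * (1/n) [t^(n-1)] (1 + t)^(2n) = 2^n * (1/n) C(2n, n-1).
Using the identity C(2n, n-1) = C(2n, n) * n / (n+1), the unscaled factor equals C(2n, n) / (n+1) = C_n, the n-th Catalan number.
For n = 23: C_23 = C(46, 23) / 24 = 8233430727600/24 = 343059613650.
With the 2^23 = 8388608 factor, the coefficient is 8388608 * 343059613650 = 2877792619541299200.

2877792619541299200


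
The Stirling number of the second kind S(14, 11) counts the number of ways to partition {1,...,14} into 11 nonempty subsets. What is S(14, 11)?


Using the explicit formula S(n,k) = (1/k!) sum_{j=0}^{k} (-1)^(k-j) C(k,j) j^n:
S(14, 11) = 66066
Equivalently, S(n,k) is n! times the coefficient of x^n in the EGF (e^x - 1)^k / k!.

66066


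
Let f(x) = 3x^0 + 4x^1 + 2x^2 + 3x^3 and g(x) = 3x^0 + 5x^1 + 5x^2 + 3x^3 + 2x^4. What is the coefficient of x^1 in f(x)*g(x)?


Cauchy product at x^1:
3*5 + 4*3
= 27

27


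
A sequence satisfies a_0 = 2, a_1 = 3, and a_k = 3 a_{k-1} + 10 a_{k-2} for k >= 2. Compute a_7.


The characteristic equation is t^2 - 3 t - 10 = 0, with roots r_1 = 5 and r_2 = -2 (so c_1 = r_1 + r_2, c_2 = -r_1 r_2 as required).
One can use the closed form a_n = A r_1^n + B r_2^n, but direct iteration is more reliable:
a_0 = 2, a_1 = 3, a_2 = 29, a_3 = 117, a_4 = 641, a_5 = 3093, a_6 = 15689, a_7 = 77997.
So a_7 = 77997.

77997


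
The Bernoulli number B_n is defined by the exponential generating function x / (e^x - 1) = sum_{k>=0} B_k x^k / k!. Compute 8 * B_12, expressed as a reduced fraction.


Bernoulli numbers can also be computed recursively via B_0 = 1 and sum_{j=0}^{m} C(m+1, j) B_j = 0 for m >= 1. Odd-index Bernoulli numbers vanish for k >= 3.
Computing B_12 = -691/2730, so 8 * B_12 = 8 * -691/2730 = -2764/1365.

-2764/1365


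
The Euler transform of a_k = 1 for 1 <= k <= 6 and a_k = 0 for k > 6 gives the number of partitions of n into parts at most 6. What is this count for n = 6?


Partitions of 6 into parts at most 6:
Using generating function (1-x)^(-1)(1-x^2)^(-1)...(1-x^6)^(-1),
the coefficient of x^6 = 11

11


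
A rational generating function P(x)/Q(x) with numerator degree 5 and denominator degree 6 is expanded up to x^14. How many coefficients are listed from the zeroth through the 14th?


Expanding up to x^14 gives the coefficients for x^0, x^1, ..., x^14.
That is 14 + 1 = 15 coefficients in total.

15


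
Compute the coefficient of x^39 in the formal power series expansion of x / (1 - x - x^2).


Let f(x) = sum_{k>=0} a_k x^k. Multiplying f(x) * (1 - x - x^2) = x and matching coefficients gives a_0 = 0, a_1 = 1, and a_k = a_{k-1} + a_{k-2} for k >= 2. These are the Fibonacci numbers F_k.
Iterating from F_0 = 0, F_1 = 1:
F_0=0, F_1=1, F_2=1, F_3=2, F_4=3, F_5=5, F_6=8, F_7=13, F_8=21, F_9=34, ...
F_39 = 63245986.

63245986


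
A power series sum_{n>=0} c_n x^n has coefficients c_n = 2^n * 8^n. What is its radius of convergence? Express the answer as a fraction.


By the root test (Cauchy-Hadamard), the radius is R = 1 / limsup_n |c_n|^(1/n).
Here |c_n|^(1/n) = (2^n * 8^n)^(1/n) = 2 * 8 = 16 for all n.
So R = 1/16 = 1/16.

1/16


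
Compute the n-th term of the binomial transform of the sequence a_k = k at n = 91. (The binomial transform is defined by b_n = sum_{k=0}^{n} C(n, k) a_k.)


With a_k = k, b_n = sum_{k=0}^{n} C(n, k) k. Using k * C(n, k) = n * C(n-1, k-1) gives b_n = n * sum_{k>=1} C(n-1, k-1) = n * 2^(n-1).
For n = 91: 91 * 2^90 = 91 * 1237940039285380274899124224 = 112652543574969605015820304384.

112652543574969605015820304384


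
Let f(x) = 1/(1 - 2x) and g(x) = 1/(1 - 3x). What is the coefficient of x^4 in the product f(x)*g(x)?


The coefficient of x^n in f*g is the Cauchy product: sum_{k=0}^{n} a^k * b^(n-k).
With a=2, b=3, n=4:
sum_{k=0}^{4} 2^k * 3^(4-k)
= 211

211


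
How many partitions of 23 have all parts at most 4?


Using the generating function (1-x)^(-1)(1-x^2)^(-1)...(1-x^4)^(-1),
the coefficient of x^23 counts these restricted partitions.
Result = 150

150


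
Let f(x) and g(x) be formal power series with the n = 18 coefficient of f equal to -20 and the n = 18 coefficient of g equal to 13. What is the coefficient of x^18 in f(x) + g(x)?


Addition of formal power series is termwise.
The coefficient of x^18 in f + g = -20 + 13
= -7

-7


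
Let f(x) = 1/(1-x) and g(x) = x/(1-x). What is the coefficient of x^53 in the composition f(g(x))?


First simplify the composition: f(g(x)) = 1/(1 - x/(1-x)) = (1-x)/((1-x) - x) = (1-x)/(1-2x).
Now extract the coefficient. Write (1-x)/(1-2x) = 1/(1-2x) - x/(1-2x).
The coefficient of x^n in 1/(1-2x) is 2^n, and in x/(1-2x) is 2^(n-1) (for n >= 1).
So the coefficient of x^53 is 2^53 - 2^52 = 9007199254740992 - 4503599627370496 = 4503599627370496.

4503599627370496


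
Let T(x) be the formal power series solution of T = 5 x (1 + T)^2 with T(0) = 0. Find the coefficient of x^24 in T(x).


Apply the Lagrange inversion formula: if T = 5 x * phi(T) with phi(t) = (1 + t)^2, then [x^n] T = 5^n * (1/n) [t^(n-1)] phi(t)^n = 5^n * (1/n) [t^(n-1)] (1 + t)^(2n) = 5^n * (1/n) C(2n, n-1).
Using the identity C(2n, n-1) = C(2n, n) * n / (n+1), the unscaled factor equals C(2n, n) / (n+1) = C_n, the n-th Catalan number.
For n = 24: C_24 = C(48, 24) / 25 = 32247603683100/25 = 1289904147324.
With the 5^24 = 59604644775390625 factor, the coefficient is 59604644775390625 * 1289904147324 = 76884278495550155639648437500.

76884278495550155639648437500


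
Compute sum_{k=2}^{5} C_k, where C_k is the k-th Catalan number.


C_2 through C_5: 2, 5, 14, 42
Sum = 2 + 5 + 14 + 42
= 63

63


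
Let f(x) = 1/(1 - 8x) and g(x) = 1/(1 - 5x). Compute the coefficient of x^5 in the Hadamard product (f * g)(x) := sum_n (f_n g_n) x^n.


f has coefficients f_k = 8^k and g has coefficients g_k = 5^k, so the Hadamard product has coefficient (f*g)_k = 8^k * 5^k = 40^k.
For k = 5: 40^5 = 102400000.

102400000


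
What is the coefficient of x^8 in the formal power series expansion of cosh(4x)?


The Maclaurin series is cosh(t) = sum_{m>=0} t^(2m) / (2m)!, so substituting t = 4x, only even powers of x are nonzero, with coefficient of x^(2m) equal to 4^(2m) / (2m)!.
For x^8 the coefficient is 4^8/8! = 65536/40320 = 512/315.

512/315


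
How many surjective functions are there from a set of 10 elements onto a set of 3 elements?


By inclusion-exclusion on which target elements are missed, the number of surjections from an n-set onto a k-set is
surj(n, k) = sum_{j=0}^{k} (-1)^j C(k, j) (k - j)^n.
Equivalently surj(n, k) = k! * S(n, k), where S(n, k) is the Stirling number of the second kind.
For n = 10, k = 3:
S(10, 3) = 9330, so
surj = 3! * 9330 = 6 * 9330 = 55980.

55980


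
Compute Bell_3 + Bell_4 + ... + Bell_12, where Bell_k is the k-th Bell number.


Recall Bell_k counts set partitions of a k-set (with Bell_0 = 1 by convention).
Bell_3 through Bell_12: 5, 15, 52, 203, 877, 4140, 21147, 115975, 678570, 4213597
Sum = 5 + 15 + 52 + 203 + 877 + 4140 + 21147 + 115975 + 678570 + 4213597 = 5034581.

5034581


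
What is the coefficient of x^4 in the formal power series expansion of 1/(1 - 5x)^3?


The general identity 1/(1 - c x)^r = sum_{k>=0} c^k C(k + r - 1, r - 1) x^k follows by substituting y = c x into 1/(1 - y)^r = sum_{k>=0} C(k + r - 1, r - 1) y^k.
For c = 5, r = 3, k = 4:
5^4 * C(6, 2) = 625 * 15 = 9375.

9375


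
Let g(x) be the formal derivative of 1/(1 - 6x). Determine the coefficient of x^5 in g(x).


Differentiate termwise: d/dx sum_{k>=0} 6^k x^k = sum_{k>=1} k 6^k x^(k-1) = sum_{j>=0} (j+1) 6^(j+1) x^j.
Equivalently, d/dx [1/(1 - 6x)] = 6/(1 - 6x)^2.
For j = 5: 6 * 6^6 = 6 * 46656 = 279936.

279936


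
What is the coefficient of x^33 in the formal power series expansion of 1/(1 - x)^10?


The negative binomial / multiset identity is
1/(1 - x)^r = sum_{k>=0} C(k + r - 1, r - 1) x^k.
Here r = 10 and k = 33, so the coefficient is
C(33 + 9, 9) = C(42, 9)
= 445891810

445891810


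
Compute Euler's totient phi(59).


phi(n) counts integers in [1, n] coprime to n. Using the multiplicative formula phi(n) = n * prod_{p | n} (1 - 1/p):
59 = 59, so
phi(59) = 59 * (1 - 1/59) = 58.

58


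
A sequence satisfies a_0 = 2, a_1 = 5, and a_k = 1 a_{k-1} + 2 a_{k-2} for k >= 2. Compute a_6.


The characteristic equation is t^2 - 1 t - 2 = 0, with roots r_1 = 2 and r_2 = -1 (so c_1 = r_1 + r_2, c_2 = -r_1 r_2 as required).
One can use the closed form a_n = A r_1^n + B r_2^n, but direct iteration is more reliable:
a_0 = 2, a_1 = 5, a_2 = 9, a_3 = 19, a_4 = 37, a_5 = 75, a_6 = 149.
So a_6 = 149.

149


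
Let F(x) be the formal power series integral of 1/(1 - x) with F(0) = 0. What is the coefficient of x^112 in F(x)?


1/(1 - x) = sum_{k>=0} x^k. Integrating termwise and using F(0) = 0 gives
F(x) = sum_{k>=0} x^(k+1) / (k+1) = sum_{m>=1} x^m / m = -ln(1 - x).
So the coefficient of x^112 is 1/112 = 1/112.

1/112


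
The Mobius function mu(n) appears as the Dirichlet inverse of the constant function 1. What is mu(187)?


187 = 11 * 17 (all distinct primes).
mu(187) = (-1)^2 = 1

1


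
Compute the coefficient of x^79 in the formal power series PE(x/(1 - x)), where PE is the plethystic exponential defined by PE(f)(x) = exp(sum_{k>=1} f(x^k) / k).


For f(x) = x/(1 - x) we have
sum_{k>=1} f(x^k) / k = sum_{k>=1} (1/k) * x^k / (1 - x^k) = sum_{k, m >= 1} x^(k m) / k,
which after exponentiating simplifies to
PE(x/(1 - x)) = prod_{k>=1} 1 / (1 - x^k).
This is the generating function for the partition function p(n), so the coefficient of x^79 is p(79).
Computing p(79) by dynamic programming over parts 1, 2, ..., 79: p(79) = 13848650.

13848650


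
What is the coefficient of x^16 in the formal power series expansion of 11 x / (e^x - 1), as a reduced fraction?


The exponential generating function for Bernoulli numbers is
x / (e^x - 1) = sum_{k>=0} B_k x^k / k!.
So the coefficient of x^16 in 11 x / (e^x - 1) is 11 B_16 / 16!.
Computing: B_16 = -3617/510, 16! = 20922789888000, giving
11 * -3617/510 / 20922789888000 = -3617/970056622080000.

-3617/970056622080000


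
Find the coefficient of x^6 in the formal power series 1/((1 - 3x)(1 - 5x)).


By partial fractions or Cauchy convolution:
The coefficient equals sum_{k=0}^{6} 3^k * 5^(6-k).
= 37969

37969


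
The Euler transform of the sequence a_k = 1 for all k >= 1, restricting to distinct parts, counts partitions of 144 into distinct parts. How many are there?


Partitions of 144 into distinct parts can be computed via generating function.
Product (1+x)(1+x^2)(1+x^3)...
The coefficient of x^144 = 12769602

12769602


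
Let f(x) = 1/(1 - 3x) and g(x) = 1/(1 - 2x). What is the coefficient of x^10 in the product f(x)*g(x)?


The coefficient of x^n in f*g is the Cauchy product: sum_{k=0}^{n} a^k * b^(n-k).
With a=3, b=2, n=10:
sum_{k=0}^{10} 3^k * 2^(10-k)
= 175099

175099


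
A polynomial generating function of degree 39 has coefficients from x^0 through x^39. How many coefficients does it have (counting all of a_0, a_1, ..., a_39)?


A polynomial of degree 39 takes the form a_0 + a_1 x + ... + a_39 x^39.
The number of coefficients is 39 + 1 = 40.

40


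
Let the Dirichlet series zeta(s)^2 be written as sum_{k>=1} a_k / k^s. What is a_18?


The Dirichlet convolution of the constant function 1 with itself gives (1 * 1)(k) = sum_{d | k} 1 = d(k), the number of positive divisors of k.
Since zeta(s) = sum_{k>=1} 1/k^s, we have zeta(s)^2 = sum_{k>=1} d(k)/k^s, so a_k = d(k).
For k = 18: the divisors are 1, 2, 3, 6, 9, 18.
Count = 6.

6


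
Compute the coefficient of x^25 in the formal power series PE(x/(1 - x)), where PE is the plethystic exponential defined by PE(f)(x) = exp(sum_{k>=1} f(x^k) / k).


For f(x) = x/(1 - x) we have
sum_{k>=1} f(x^k) / k = sum_{k>=1} (1/k) * x^k / (1 - x^k) = sum_{k, m >= 1} x^(k m) / k,
which after exponentiating simplifies to
PE(x/(1 - x)) = prod_{k>=1} 1 / (1 - x^k).
This is the generating function for the partition function p(n), so the coefficient of x^25 is p(25).
Computing p(25) by dynamic programming over parts 1, 2, ..., 25: p(25) = 1958.

1958


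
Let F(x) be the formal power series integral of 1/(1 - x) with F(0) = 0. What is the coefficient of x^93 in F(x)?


1/(1 - x) = sum_{k>=0} x^k. Integrating termwise and using F(0) = 0 gives
F(x) = sum_{k>=0} x^(k+1) / (k+1) = sum_{m>=1} x^m / m = -ln(1 - x).
So the coefficient of x^93 is 1/93 = 1/93.

1/93


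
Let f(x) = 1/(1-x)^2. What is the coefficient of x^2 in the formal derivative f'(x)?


Differentiate: d/dx [ 1/(1-x)^r ] = r / (1-x)^(r+1).
Here r = 2, so f'(x) = 2 / (1-x)^3.
The expansion of 1/(1-x)^(r+1) has coefficient of x^n equal to C(n+r, r).
So the coefficient of x^2 in f'(x) is
2 * C(4, 2) = 2 * 6 = 12

12


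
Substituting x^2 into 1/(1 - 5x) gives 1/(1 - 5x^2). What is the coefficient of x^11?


Since 1/(1 - 5x^2) only has even powers of x,
the coefficient of x^11 (odd) is 0.

0


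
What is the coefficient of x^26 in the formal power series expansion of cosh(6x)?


The Maclaurin series is cosh(t) = sum_{m>=0} t^(2m) / (2m)!, so substituting t = 6x, only even powers of x are nonzero, with coefficient of x^(2m) equal to 6^(2m) / (2m)!.
For x^26 the coefficient is 6^26/26! = 170581728179578208256/403291461126605635584000000 = 344373768/814172781296875.

344373768/814172781296875


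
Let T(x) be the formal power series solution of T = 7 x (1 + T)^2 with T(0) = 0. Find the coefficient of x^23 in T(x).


Apply the Lagrange inversion formula: if T = 7 x * phi(T) with phi(t) = (1 + t)^2, then [x^n] T = 7^n * (1/n) [t^(n-1)] phi(t)^n = 7^n * (1/n) [t^(n-1)] (1 + t)^(2n) = 7^n * (1/n) C(2n, n-1).
Using the identity C(2n, n-1) = C(2n, n) * n / (n+1), the unscaled factor equals C(2n, n) / (n+1) = C_n, the n-th Catalan number.
For n = 23: C_23 = C(46, 23) / 24 = 8233430727600/24 = 343059613650.
With the 7^23 = 27368747340080916343 factor, the coefficient is 27368747340080916343 * 343059613650 = 9389111888572624320367550881950.

9389111888572624320367550881950


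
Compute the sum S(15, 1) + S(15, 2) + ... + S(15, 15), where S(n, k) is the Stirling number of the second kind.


By definition, S(n, k) counts partitions of an n-set into exactly k nonempty blocks.
Computing row n = 15 for k = 1..15:
S(15, k): 1, 16383, 2375101, 42355950, 210766920, 420693273, 408741333, 216627840, 67128490, 12662650, 1479478, 106470, 4550, 105, 1
Sum = 1382958545. (This equals Bell_15 since the sum runs over all k.)

1382958545


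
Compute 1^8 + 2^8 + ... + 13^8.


This power sum has a closed form given by Faulhaber's formula
sum_{k=1}^{m} k^p = (1 / (p + 1)) * sum_{j=0}^{p} C(p + 1, j) B_j m^(p + 1 - j),
but for small m direct computation is fastest:
1 + 256 + 6561 + 65536 + 390625 + 1679616 + 5764801 + 16777216 + 43046721 + 100000000 + 214358881 + 429981696 + 815730721 = 1627802631.

1627802631


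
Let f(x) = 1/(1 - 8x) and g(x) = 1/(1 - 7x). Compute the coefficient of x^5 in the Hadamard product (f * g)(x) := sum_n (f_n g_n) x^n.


f has coefficients f_k = 8^k and g has coefficients g_k = 7^k, so the Hadamard product has coefficient (f*g)_k = 8^k * 7^k = 56^k.
For k = 5: 56^5 = 550731776.

550731776


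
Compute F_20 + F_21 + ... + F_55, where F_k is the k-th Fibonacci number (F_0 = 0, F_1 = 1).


Use the identity sum_{k=0}^{N} F_k = F_{N+2} - 1 (which follows from F_{k+2} - F_{k+1} = F_k). Then
sum_{k=20}^{55} F_k = (F_{57} - 1) - (F_{21} - 1) = F_{57} - F_{21}.
Computing: F_{57} = 365435296162, F_{21} = 10946, so
Sum = 365435296162 - 10946 = 365435285216.

365435285216


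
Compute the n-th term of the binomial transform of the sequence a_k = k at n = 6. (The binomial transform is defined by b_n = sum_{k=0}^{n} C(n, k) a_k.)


With a_k = k, b_n = sum_{k=0}^{n} C(n, k) k. Using k * C(n, k) = n * C(n-1, k-1) gives b_n = n * sum_{k>=1} C(n-1, k-1) = n * 2^(n-1).
For n = 6: 6 * 2^5 = 6 * 32 = 192.

192


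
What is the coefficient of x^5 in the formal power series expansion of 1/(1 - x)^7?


The expansion 1/(1 - x)^r = sum_{k>=0} C(k + r - 1, r - 1) x^k follows from the multiset / negative-binomial theorem (or from repeated differentiation of the geometric series).
For r = 7 and k = 5:
C(11, 6) = 39916800 / (720 * 120) = 462.

462


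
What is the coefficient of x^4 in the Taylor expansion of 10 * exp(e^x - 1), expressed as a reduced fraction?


exp(e^x - 1) = sum_{k>=0} Bell_k x^k / k!, where Bell_k is the k-th Bell number.
So the coefficient of x^4 is 10 * Bell_4 / 4!.
Computing: Bell_4 = 15 and 4! = 24, giving
10 * 15/24 = 25/4.

25/4


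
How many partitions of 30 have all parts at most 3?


Using the generating function (1-x)^(-1)(1-x^2)^(-1)(1-x^3)^(-1),
the coefficient of x^30 counts these restricted partitions.
Result = 91

91


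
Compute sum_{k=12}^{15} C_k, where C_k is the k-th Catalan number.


C_12 through C_15: 208012, 742900, 2674440, 9694845
Sum = 208012 + 742900 + 2674440 + 9694845
= 13320197

13320197


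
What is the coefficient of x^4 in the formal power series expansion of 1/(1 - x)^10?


The negative binomial / multiset identity is
1/(1 - x)^r = sum_{k>=0} C(k + r - 1, r - 1) x^k.
Here r = 10 and k = 4, so the coefficient is
C(4 + 9, 9) = C(13, 9)
= 715

715


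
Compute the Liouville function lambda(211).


The Liouville function is lambda(k) = (-1)^Omega(k), where Omega(k) counts the prime factors of k with multiplicity.
Factoring: 211 = 211, so Omega(211) = 1.
lambda(211) = (-1)^1 = -1.

-1


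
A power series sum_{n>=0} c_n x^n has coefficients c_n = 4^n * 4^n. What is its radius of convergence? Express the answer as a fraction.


By the root test (Cauchy-Hadamard), the radius is R = 1 / limsup_n |c_n|^(1/n).
Here |c_n|^(1/n) = (4^n * 4^n)^(1/n) = 4 * 4 = 16 for all n.
So R = 1/16 = 1/16.

1/16


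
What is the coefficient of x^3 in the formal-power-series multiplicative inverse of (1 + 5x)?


The inverse is 1/(1 + 5x). Apply the geometric identity 1/(1 - y) = sum_{k>=0} y^k with y = -5x:
1/(1 + 5x) = sum_{k>=0} (-5)^k x^k.
So the coefficient of x^3 is (-5)^3 = -125.

-125


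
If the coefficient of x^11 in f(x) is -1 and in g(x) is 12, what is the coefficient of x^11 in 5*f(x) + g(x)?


Scalar multiplication scales coefficients: 5 * -1 = -5.
Then add the g coefficient: -5 + 12
= 7

7


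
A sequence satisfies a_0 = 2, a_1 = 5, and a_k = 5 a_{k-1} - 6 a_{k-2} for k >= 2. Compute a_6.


The characteristic equation is t^2 - 5 t + 6 = 0, with roots r_1 = 3 and r_2 = 2 (so c_1 = r_1 + r_2, c_2 = -r_1 r_2 as required).
One can use the closed form a_n = A r_1^n + B r_2^n, but direct iteration is more reliable:
a_0 = 2, a_1 = 5, a_2 = 13, a_3 = 35, a_4 = 97, a_5 = 275, a_6 = 793.
So a_6 = 793.

793


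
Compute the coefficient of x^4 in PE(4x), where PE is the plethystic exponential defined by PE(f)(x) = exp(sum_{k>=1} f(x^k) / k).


With f(x) = 4x, the exponent is sum_{k>=1} 4 x^k / k = 4 * (-ln(1 - x)). Exponentiating:
PE(4x) = exp(-4 ln(1 - x)) = 1/(1 - x)^4.
By the negative binomial expansion, [x^n] 1/(1 - x)^4 = C(n + 3, 3).
For n = 4: C(7, 3) = 35.

35


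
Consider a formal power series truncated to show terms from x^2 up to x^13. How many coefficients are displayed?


From x^2 to x^13 inclusive, the count is 13 - 2 + 1 = 12.

12
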